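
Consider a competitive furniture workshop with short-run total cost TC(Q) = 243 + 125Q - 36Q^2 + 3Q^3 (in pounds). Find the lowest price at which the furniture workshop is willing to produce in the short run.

The firm shuts down when price falls below the minimum of average variable cost. AVC = VC/Q = 125 - 36Q + 3Q^2.
At the minimum of AVC, MC = AVC. MC = 125 - 72Q + 9Q^2; setting MC = AVC gives 6Q^2 - 36Q = 0, so Q = 6. min AVC = 17.
The firm shuts down for any P below £17.

£17 per unit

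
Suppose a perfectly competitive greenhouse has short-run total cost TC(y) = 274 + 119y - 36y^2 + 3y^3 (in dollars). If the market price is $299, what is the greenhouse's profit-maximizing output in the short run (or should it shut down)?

Produce at y = 10

Variable cost is VC = 119y - 36y^2 + 3y^3, so AVC = VC/y = 119 - 36y + 3y^2 and MC = dTC/dy = 119 - 72y + 9y^2.
The AVC parabola has its vertex at y = 36/6 = 6, where AVC = 119 - 36·6 + 3·6^2 = $11.
Because $299 ≥ $11, revenue can cover variable cost; the firm operates.
Solving P = MC: -180 - 72y + 9y^2 = 0 ⇒ y = -2 or 10. On the upward-sloping branch, y* = 10.
Check: AVC at y = 10 is $59 ≤ P, so revenue covers variable cost.
Profit = P·y − TC = 299·10 − 864 = $2126.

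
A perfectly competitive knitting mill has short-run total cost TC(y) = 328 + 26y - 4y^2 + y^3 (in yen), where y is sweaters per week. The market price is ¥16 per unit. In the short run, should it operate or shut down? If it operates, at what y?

Shut down

Strip out fixed cost: VC = 26y - 4y^2 + y^3. Then AVC = 26 - 4y + y^2 and MC = 26 - 8y + 3y^2.
AVC hits its minimum where MC = AVC, at y = 2, giving min AVC = 26 - 4·2 + 2^2 = ¥22.
P = ¥16 lies below min AVC = ¥22; no output level covers variable cost.
Best response: produce nothing and absorb the ¥328 fixed cost.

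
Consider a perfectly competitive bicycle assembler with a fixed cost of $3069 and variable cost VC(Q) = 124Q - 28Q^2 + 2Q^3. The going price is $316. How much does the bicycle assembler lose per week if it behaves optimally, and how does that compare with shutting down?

Profit = -$189 at Q = 12

AVC = 124 - 28Q + 2Q^2 has its minimum $26 at Q = 7; price $316 clears that bar, so the firm operates.
MC = 124 - 56Q + 6Q^2. Setting P = MC and taking the root on the rising branch gives Q* = 12.
TR = 316·12 = 3792. TC = 3069 + 912 = 3981. Profit = 3792 − 3981 = -$189.
Shutting down would mean losing the fixed cost of $3069, so operating at a loss of $189 is better by $2880.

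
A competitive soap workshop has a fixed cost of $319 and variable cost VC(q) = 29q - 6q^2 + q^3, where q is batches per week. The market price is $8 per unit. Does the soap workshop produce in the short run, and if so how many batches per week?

Shut down

Strip out fixed cost: VC = 29q - 6q^2 + q^3. Then AVC = 29 - 6q + q^2 and MC = 29 - 12q + 3q^2.
AVC is minimized where dAVC/dq = -6 + 2q = 0, at q = 3; min AVC = 29 - 6·3 + 3^2 = $20.
P = $8 lies below min AVC = $20; no output level covers variable cost.
Shutting down limits the loss to fixed cost, $319.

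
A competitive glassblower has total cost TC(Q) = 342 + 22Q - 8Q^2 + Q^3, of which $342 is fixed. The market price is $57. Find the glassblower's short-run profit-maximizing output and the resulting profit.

Profit = -$48 at Q = 7

AVC = 22 - 8Q + Q^2 has its minimum $6 at Q = 4; price $57 clears that bar, so the firm operates.
With MC = 22 - 16Q + 3Q^2, P = MC on the upward-sloping part at Q* = 7.
TR = 57·7 = 399. TC = 342 + 105 = 447. Profit = 399 − 447 = -$48.
Shutting down would mean losing the fixed cost of $342, so operating at a loss of $48 is better by $294.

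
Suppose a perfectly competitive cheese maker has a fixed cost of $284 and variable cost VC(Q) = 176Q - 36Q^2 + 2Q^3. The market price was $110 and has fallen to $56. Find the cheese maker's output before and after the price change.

Output falls from 11 to 10

MC = 176 - 72Q + 6Q^2; the shutdown threshold is min AVC = $14 (at Q = 9).
At P = $110 ≥ min AVC, set P = MC on the rising branch: Q = 11.
At P = $56 ≥ min AVC, set P = MC: Q = 10. The firm stays open but cuts output.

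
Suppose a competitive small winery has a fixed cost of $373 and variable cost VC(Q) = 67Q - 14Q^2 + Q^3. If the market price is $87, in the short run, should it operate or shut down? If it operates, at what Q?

Produce at Q = 10

From TC, MC = TC'(Q) = 67 - 28Q + 3Q^2 and AVC = VC/Q = 67 - 14Q + Q^2.
AVC is minimized where dAVC/dQ = -14 + 2Q = 0, at Q = 7; min AVC = 67 - 14·7 + 7^2 = $18.
Since P = $87 ≥ min AVC = $18, price covers variable cost and the firm should produce.
P = MC gives -20 - 28Q + 3Q^2 = 0, with roots -2/3 and 10. Take the larger (rising MC): Q* = 10.
Check: AVC at Q = 10 is $27 ≤ P, so revenue covers variable cost.
Profit = P·Q − TC = 87·10 − 643 = $227.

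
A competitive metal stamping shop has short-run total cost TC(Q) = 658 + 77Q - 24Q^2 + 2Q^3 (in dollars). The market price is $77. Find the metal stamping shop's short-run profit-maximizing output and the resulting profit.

AVC = 77 - 24Q + 2Q^2; min AVC = $5 at Q = 6. Since P = $77 ≥ min AVC, the firm produces.
MC = 77 - 48Q + 6Q^2. Setting P = MC and taking the root on the rising branch gives Q* = 8.
TR = 77·8 = 616. TC = 658 + 104 = 762. Profit = 616 − 762 = -$146.
Shutting down would mean losing the fixed cost of $658, so operating at a loss of $146 is better by $512.

Profit = -$146 at Q = 8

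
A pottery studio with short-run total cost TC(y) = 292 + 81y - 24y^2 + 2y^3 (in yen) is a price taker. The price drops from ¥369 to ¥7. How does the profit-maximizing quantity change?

MC = 81 - 48y + 6y^2; the shutdown threshold is min AVC = ¥9 (at y = 6).
With P = ¥369 above the shutdown price, P = MC gives y = 12.
At P = ¥7 < min AVC = ¥9, price no longer covers variable cost at any output, so the firm shuts down: y = 0.

Output falls from 12 to 0 (the firm shuts down)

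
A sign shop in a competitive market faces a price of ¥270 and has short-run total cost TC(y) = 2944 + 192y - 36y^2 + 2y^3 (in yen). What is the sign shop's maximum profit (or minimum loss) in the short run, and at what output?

Profit = -¥240 at y = 13

AVC = 192 - 36y + 2y^2 has its minimum ¥30 at y = 9; price ¥270 clears that bar, so the firm operates.
MC = 192 - 72y + 6y^2. Setting P = MC and taking the root on the rising branch gives y* = 13.
TR = 270·13 = 3510. TC = 2944 + 806 = 3750. Profit = 3510 − 3750 = -¥240.
By producing, the firm covers all variable cost plus ¥2704 of fixed cost; shutting down would lose the full ¥2944.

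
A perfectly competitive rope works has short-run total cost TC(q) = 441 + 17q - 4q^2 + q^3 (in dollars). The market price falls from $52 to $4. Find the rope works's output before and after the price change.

Output falls from 5 to 0 (the firm shuts down)

MC = 17 - 8q + 3q^2; the shutdown threshold is min AVC = $13 (at q = 2).
At P = $52 ≥ min AVC, set P = MC on the rising branch: q = 5.
At P = $4 < min AVC = $13, price no longer covers variable cost at any output, so the firm shuts down: q = 0.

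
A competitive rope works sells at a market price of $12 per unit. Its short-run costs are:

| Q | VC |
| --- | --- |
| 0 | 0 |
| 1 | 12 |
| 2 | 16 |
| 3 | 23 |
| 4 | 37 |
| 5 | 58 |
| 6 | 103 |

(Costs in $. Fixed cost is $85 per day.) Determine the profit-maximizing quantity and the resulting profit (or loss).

Q = 3; profit = -$72

Tabulate TR − TC: Q=0: -85; Q=1: -85; Q=2: -77; Q=3: -72; Q=4: -74; Q=5: -83; Q=6: -116.
Profit is maximized at Q = 3. AVC there is 23/3 = $7.67 ≤ P, so producing beats shutting down (which would give -$85).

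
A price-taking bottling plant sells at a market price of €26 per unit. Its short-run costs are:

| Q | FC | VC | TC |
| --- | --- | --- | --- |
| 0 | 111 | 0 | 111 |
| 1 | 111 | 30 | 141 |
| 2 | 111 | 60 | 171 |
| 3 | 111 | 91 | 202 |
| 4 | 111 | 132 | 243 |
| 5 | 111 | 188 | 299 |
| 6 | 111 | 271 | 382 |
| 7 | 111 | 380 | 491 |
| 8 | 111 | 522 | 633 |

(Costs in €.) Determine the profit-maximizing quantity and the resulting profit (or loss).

Q = 0 (shut down); profit = -€111

Tabulate TR − TC: Q=0: -111; Q=1: -115; Q=2: -119; Q=3: -124; Q=4: -139; Q=5: -169; Q=6: -226; Q=7: -309; Q=8: -425.
Profit is highest at Q = 0. Equivalently, the lowest AVC in the table is 30/1 ≈ €30 at Q = 1, and P = €26 falls below it — price never covers variable cost, so the firm shuts down and loses only its fixed cost.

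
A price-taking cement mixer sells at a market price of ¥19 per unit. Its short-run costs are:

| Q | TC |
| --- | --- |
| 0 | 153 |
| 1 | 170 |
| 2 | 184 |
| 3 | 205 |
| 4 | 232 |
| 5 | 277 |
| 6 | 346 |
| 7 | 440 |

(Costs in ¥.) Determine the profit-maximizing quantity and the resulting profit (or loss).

Profit at each row (π = 19Q − TC): Q=0: -153; Q=1: -151; Q=2: -146; Q=3: -148; Q=4: -156; Q=5: -182; Q=6: -232; Q=7: -307.
Profit is maximized at Q = 2. AVC there is 31/2 = ¥15.50 ≤ P, so producing beats shutting down (which would give -¥153).

Q = 2; profit = -¥146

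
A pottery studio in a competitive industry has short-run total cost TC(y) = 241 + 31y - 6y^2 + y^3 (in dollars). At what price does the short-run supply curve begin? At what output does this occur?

$22 per unit, at y = 3

The firm shuts down when price falls below the minimum of average variable cost. AVC = VC/y = 31 - 6y + y^2.
At the minimum of AVC, MC = AVC. MC = 31 - 12y + 3y^2; setting MC = AVC gives 2y^2 - 6y = 0, so y = 3. min AVC = 22.
So the shutdown price is $22.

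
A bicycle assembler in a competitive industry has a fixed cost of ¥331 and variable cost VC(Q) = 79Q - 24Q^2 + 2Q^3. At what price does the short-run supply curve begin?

¥7 per unit

The firm shuts down when price falls below the minimum of average variable cost. AVC = VC/Q = 79 - 24Q + 2Q^2.
dAVC/dQ = -24 + 4Q = 0 gives Q = 6. min AVC = 79 - 24·6 + 2·6^2 = 7.
The firm shuts down for any P below ¥7.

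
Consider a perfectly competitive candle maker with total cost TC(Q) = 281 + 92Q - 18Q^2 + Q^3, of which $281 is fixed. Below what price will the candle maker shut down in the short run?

The shutdown price is the minimum of AVC. VC = 92Q - 18Q^2 + Q^3, so AVC = 92 - 18Q + Q^2.
At the minimum of AVC, MC = AVC. MC = 92 - 36Q + 3Q^2; setting MC = AVC gives 2Q^2 - 18Q = 0, so Q = 9. min AVC = 11.
So the shutdown price is $11.

$11 per unit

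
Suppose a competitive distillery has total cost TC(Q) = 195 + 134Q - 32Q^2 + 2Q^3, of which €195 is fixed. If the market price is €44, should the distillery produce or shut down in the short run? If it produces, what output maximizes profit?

From TC, MC = TC'(Q) = 134 - 64Q + 6Q^2 and AVC = VC/Q = 134 - 32Q + 2Q^2.
The AVC parabola has its vertex at Q = 32/4 = 8, where AVC = 134 - 32·8 + 2·8^2 = €6.
Because €44 ≥ €6, revenue can cover variable cost; the firm operates.
Solving P = MC: 90 - 64Q + 6Q^2 = 0 ⇒ Q = 5/3 or 9. On the upward-sloping branch, Q* = 9.
Check: AVC at Q = 9 is €8 ≤ P, so revenue covers variable cost.
Profit = P·Q − TC = 44·9 − 267 = €129.

Produce at Q = 9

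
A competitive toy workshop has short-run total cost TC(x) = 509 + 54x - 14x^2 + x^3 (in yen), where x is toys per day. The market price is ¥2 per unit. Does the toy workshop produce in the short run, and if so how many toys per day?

Shut down

From TC, MC = TC'(x) = 54 - 28x + 3x^2 and AVC = VC/x = 54 - 14x + x^2.
AVC hits its minimum where MC = AVC, at x = 7, giving min AVC = 54 - 14·7 + 7^2 = ¥5.
With P < min AVC (¥2 < ¥5), every unit sold adds to the loss.
The firm minimizes its loss by shutting down and losing only its fixed cost of ¥509.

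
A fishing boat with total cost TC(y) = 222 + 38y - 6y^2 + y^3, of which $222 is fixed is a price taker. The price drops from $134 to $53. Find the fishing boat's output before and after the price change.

MC = 38 - 12y + 3y^2; the shutdown threshold is min AVC = $29 (at y = 3).
With P = $134 above the shutdown price, P = MC gives y = 8.
At P = $53 ≥ min AVC, set P = MC: y = 5. The firm stays open but cuts output.

Output falls from 8 to 5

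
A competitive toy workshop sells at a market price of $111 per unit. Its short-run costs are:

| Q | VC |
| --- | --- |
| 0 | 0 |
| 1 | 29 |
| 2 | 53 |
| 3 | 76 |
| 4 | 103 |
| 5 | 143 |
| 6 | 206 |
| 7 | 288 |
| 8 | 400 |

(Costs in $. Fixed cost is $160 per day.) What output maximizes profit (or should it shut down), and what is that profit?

Tabulate TR − TC: Q=0: -160; Q=1: -78; Q=2: 9; Q=3: 97; Q=4: 181; Q=5: 252; Q=6: 300; Q=7: 329; Q=8: 328.
Profit is maximized at Q = 7. AVC there is 288/7 = $41.14 ≤ P, so producing beats shutting down (which would give -$160).

Q = 7; profit = $329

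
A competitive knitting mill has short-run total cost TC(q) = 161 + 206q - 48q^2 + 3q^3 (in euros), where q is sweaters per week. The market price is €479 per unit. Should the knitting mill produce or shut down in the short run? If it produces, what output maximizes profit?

Variable cost is VC = 206q - 48q^2 + 3q^3, so AVC = VC/q = 206 - 48q + 3q^2 and MC = dTC/dq = 206 - 96q + 9q^2.
AVC hits its minimum where MC = AVC, at q = 8, giving min AVC = 206 - 48·8 + 3·8^2 = €14.
P = €479 exceeds min AVC = €14, so the firm stays open.
Solving P = MC: -273 - 96q + 9q^2 = 0 ⇒ q = -7/3 or 13. On the upward-sloping branch, q* = 13.
Check: AVC at q = 13 is €89 ≤ P, so revenue covers variable cost.
Profit = P·q − TC = 479·13 − 1318 = €4909.

Produce at q = 13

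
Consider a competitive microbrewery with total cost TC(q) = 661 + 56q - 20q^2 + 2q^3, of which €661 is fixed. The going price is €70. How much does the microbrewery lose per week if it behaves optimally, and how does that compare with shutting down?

Profit = -€269 at q = 7

AVC = 56 - 20q + 2q^2; min AVC = €6 at q = 5. Since P = €70 ≥ min AVC, the firm produces.
With MC = 56 - 40q + 6q^2, P = MC on the upward-sloping part at q* = 7.
TR = 70·7 = 490. TC = 661 + 98 = 759. Profit = 490 − 759 = -€269.
By producing, the firm covers all variable cost plus €392 of fixed cost; shutting down would lose the full €661.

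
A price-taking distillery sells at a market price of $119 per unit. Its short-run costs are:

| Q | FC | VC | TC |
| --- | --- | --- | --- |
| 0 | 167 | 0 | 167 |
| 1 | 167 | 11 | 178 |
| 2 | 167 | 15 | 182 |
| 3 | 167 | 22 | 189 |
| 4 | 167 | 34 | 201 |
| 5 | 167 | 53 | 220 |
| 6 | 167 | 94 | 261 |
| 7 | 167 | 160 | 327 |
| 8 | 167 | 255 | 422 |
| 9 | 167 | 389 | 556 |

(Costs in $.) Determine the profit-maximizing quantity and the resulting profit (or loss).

Q = 8; profit = $530

Tabulate TR − TC: Q=0: -167; Q=1: -59; Q=2: 56; Q=3: 168; Q=4: 275; Q=5: 375; Q=6: 453; Q=7: 506; Q=8: 530; Q=9: 515.
Profit is maximized at Q = 8. AVC there is 255/8 = $31.88 ≤ P, so producing beats shutting down (which would give -$167).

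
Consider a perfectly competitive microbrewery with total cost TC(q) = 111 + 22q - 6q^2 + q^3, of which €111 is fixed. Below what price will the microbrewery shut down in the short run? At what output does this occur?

The firm shuts down when price falls below the minimum of average variable cost. AVC = VC/q = 22 - 6q + q^2.
dAVC/dq = -6 + 2q = 0 gives q = 3. min AVC = 22 - 6·3 + 3^2 = 13.
The firm shuts down for any P below €13.

€13 per unit, at q = 3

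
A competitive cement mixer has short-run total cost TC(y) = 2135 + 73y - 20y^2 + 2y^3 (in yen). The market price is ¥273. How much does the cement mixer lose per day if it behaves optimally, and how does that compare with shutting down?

Profit = -¥135 at y = 10

AVC = 73 - 20y + 2y^2 has its minimum ¥23 at y = 5; price ¥273 clears that bar, so the firm operates.
With MC = 73 - 40y + 6y^2, P = MC on the upward-sloping part at y* = 10.
TR = 273·10 = 2730. TC = 2135 + 730 = 2865. Profit = 2730 − 2865 = -¥135.
By producing, the firm covers all variable cost plus ¥2000 of fixed cost; shutting down would lose the full ¥2135.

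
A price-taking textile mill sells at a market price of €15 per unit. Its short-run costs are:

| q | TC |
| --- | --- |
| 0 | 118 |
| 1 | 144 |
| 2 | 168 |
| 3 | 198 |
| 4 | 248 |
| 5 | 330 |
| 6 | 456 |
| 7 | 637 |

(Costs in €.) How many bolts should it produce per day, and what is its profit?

q = 0 (shut down); profit = -€118

Tabulate TR − TC: q=0: -118; q=1: -129; q=2: -138; q=3: -153; q=4: -188; q=5: -255; q=6: -366; q=7: -532.
Profit is highest at q = 0. Equivalently, the lowest AVC in the table is 50/2 ≈ €25 at q = 2, and P = €15 falls below it — price never covers variable cost, so the firm shuts down and loses only its fixed cost.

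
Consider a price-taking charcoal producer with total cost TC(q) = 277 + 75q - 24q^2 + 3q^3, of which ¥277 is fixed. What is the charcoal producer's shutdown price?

¥27 per unit

The firm shuts down when price falls below the minimum of average variable cost. AVC = VC/q = 75 - 24q + 3q^2.
dAVC/dq = -24 + 6q = 0 gives q = 4. min AVC = 75 - 24·4 + 3·4^2 = 27.
For P < ¥27 the firm produces nothing.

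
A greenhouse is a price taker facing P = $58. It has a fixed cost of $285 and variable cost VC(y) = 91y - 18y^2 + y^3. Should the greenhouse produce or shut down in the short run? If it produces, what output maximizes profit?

Produce at y = 11

From TC, MC = TC'(y) = 91 - 36y + 3y^2 and AVC = VC/y = 91 - 18y + y^2.
The AVC parabola has its vertex at y = 18/2 = 9, where AVC = 91 - 18·9 + 9^2 = $10.
P = $58 exceeds min AVC = $10, so the firm stays open.
Solving P = MC: 33 - 36y + 3y^2 = 0 ⇒ y = 1 or 11. On the upward-sloping branch, y* = 11.
Check: AVC at y = 11 is $14 ≤ P, so revenue covers variable cost.
Profit = P·y − TC = 58·11 − 439 = $199.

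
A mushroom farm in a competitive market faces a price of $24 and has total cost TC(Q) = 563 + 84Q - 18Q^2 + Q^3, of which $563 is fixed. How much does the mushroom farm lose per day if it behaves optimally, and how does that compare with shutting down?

AVC = 84 - 18Q + Q^2 has its minimum $3 at Q = 9; price $24 clears that bar, so the firm operates.
MC = 84 - 36Q + 3Q^2. Setting P = MC and taking the root on the rising branch gives Q* = 10.
TR = 24·10 = 240. TC = 563 + 40 = 603. Profit = 240 − 603 = -$363.
By producing, the firm covers all variable cost plus $200 of fixed cost; shutting down would lose the full $563.

Profit = -$363 at Q = 10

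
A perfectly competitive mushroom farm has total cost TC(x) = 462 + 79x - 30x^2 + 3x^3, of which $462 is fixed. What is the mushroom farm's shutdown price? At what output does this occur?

The shutdown price is the minimum of AVC. VC = 79x - 30x^2 + 3x^3, so AVC = 79 - 30x + 3x^2.
dAVC/dx = -30 + 6x = 0 gives x = 5. min AVC = 79 - 30·5 + 3·5^2 = 4.
For P < $4 the firm produces nothing.

$4 per unit, at x = 5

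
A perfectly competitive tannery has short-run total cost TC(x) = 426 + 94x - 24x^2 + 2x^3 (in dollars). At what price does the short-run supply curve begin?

$22 per unit

Short-run supply begins at min AVC. From VC = 94x - 24x^2 + 2x^3, AVC = 94 - 24x + 2x^2.
dAVC/dx = -24 + 4x = 0 gives x = 6. min AVC = 94 - 24·6 + 2·6^2 = 22.
So the shutdown price is $22.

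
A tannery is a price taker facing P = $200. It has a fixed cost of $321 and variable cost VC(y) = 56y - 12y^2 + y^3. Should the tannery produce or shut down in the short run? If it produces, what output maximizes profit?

Produce at y = 12

Strip out fixed cost: VC = 56y - 12y^2 + y^3. Then AVC = 56 - 12y + y^2 and MC = 56 - 24y + 3y^2.
AVC hits its minimum where MC = AVC, at y = 6, giving min AVC = 56 - 12·6 + 6^2 = $20.
Because $200 ≥ $20, revenue can cover variable cost; the firm operates.
Set P = MC: 200 = 56 - 24y + 3y^2 → -144 - 24y + 3y^2 = 0. The roots are y = -4 and y = 12; the profit-maximizing output is on the rising part of MC, so y* = 12.
Check: AVC at y = 12 is $56 ≤ P, so revenue covers variable cost.
Profit = P·y − TC = 200·12 − 993 = $1407.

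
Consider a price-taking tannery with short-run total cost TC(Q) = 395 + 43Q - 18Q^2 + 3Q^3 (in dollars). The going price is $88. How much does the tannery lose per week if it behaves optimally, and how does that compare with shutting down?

Profit = -$95 at Q = 5

AVC = 43 - 18Q + 3Q^2; min AVC = $16 at Q = 3. Since P = $88 ≥ min AVC, the firm produces.
With MC = 43 - 36Q + 9Q^2, P = MC on the upward-sloping part at Q* = 5.
TR = 88·5 = 440. TC = 395 + 140 = 535. Profit = 440 − 535 = -$95.
Shutting down would mean losing the fixed cost of $395, so operating at a loss of $95 is better by $300.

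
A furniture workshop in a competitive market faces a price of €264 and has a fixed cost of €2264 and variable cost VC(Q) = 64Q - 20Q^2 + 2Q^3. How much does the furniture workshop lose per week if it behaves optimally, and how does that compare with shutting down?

Profit = -€264 at Q = 10

AVC = 64 - 20Q + 2Q^2; min AVC = €14 at Q = 5. Since P = €264 ≥ min AVC, the firm produces.
With MC = 64 - 40Q + 6Q^2, P = MC on the upward-sloping part at Q* = 10.
TR = 264·10 = 2640. TC = 2264 + 640 = 2904. Profit = 2640 − 2904 = -€264.
Shutting down would mean losing the fixed cost of €2264, so operating at a loss of €264 is better by €2000.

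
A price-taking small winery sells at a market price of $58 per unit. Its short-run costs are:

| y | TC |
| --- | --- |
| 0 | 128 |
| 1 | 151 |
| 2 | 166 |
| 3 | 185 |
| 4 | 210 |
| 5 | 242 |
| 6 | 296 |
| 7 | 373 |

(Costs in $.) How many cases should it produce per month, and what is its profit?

y = 6; profit = $52

Tabulate TR − TC: y=0: -128; y=1: -93; y=2: -50; y=3: -11; y=4: 22; y=5: 48; y=6: 52; y=7: 33.
Profit is maximized at y = 6. AVC there is 168/6 = $28 ≤ P, so producing beats shutting down (which would give -$128).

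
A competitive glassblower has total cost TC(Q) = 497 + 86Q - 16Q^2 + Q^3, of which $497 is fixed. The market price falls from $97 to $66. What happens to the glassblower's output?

AVC = 86 - 16Q + Q^2, minimized at Q = 8 where min AVC = $22. MC = 86 - 32Q + 3Q^2.
With P = $97 above the shutdown price, P = MC gives Q = 11.
At P = $66 ≥ min AVC, set P = MC: Q = 10. The firm stays open but cuts output.

Output falls from 11 to 10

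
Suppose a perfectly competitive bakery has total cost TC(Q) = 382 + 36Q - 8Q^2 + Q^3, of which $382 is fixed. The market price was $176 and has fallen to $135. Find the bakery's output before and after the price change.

AVC = 36 - 8Q + Q^2, minimized at Q = 4 where min AVC = $20. MC = 36 - 16Q + 3Q^2.
With P = $176 above the shutdown price, P = MC gives Q = 10.
At P = $135 ≥ min AVC, set P = MC: Q = 9. The firm stays open but cuts output.

Output falls from 10 to 9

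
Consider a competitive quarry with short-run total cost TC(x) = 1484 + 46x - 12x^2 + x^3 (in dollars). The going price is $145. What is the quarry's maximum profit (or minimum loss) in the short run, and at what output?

Profit = -$274 at x = 11

AVC = 46 - 12x + x^2; min AVC = $10 at x = 6. Since P = $145 ≥ min AVC, the firm produces.
With MC = 46 - 24x + 3x^2, P = MC on the upward-sloping part at x* = 11.
TR = 145·11 = 1595. TC = 1484 + 385 = 1869. Profit = 1595 − 1869 = -$274.
By producing, the firm covers all variable cost plus $1210 of fixed cost; shutting down would lose the full $1484.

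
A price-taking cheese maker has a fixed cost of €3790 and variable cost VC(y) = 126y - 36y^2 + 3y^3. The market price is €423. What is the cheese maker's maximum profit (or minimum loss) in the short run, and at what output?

AVC = 126 - 36y + 3y^2; min AVC = €18 at y = 6. Since P = €423 ≥ min AVC, the firm produces.
MC = 126 - 72y + 9y^2. Setting P = MC and taking the root on the rising branch gives y* = 11.
TR = 423·11 = 4653. TC = 3790 + 1023 = 4813. Profit = 4653 − 4813 = -€160.
Shutting down would mean losing the fixed cost of €3790, so operating at a loss of €160 is better by €3630.

Profit = -€160 at y = 11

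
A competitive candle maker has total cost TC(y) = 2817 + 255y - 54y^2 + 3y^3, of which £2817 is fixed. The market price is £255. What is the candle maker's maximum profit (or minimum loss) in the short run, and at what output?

AVC = 255 - 54y + 3y^2; min AVC = £12 at y = 9. Since P = £255 ≥ min AVC, the firm produces.
With MC = 255 - 108y + 9y^2, P = MC on the upward-sloping part at y* = 12.
TR = 255·12 = 3060. TC = 2817 + 468 = 3285. Profit = 3060 − 3285 = -£225.
That loss of £225 beats the £2817 the firm would lose by shutting down; producing recovers £2592 of fixed cost.

Profit = -£225 at y = 12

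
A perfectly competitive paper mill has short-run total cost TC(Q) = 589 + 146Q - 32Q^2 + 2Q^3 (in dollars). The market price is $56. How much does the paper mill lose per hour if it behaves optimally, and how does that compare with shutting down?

Profit = -$265 at Q = 9

AVC = 146 - 32Q + 2Q^2; min AVC = $18 at Q = 8. Since P = $56 ≥ min AVC, the firm produces.
MC = 146 - 64Q + 6Q^2. Setting P = MC and taking the root on the rising branch gives Q* = 9.
TR = 56·9 = 504. TC = 589 + 180 = 769. Profit = 504 − 769 = -$265.
That loss of $265 beats the $589 the firm would lose by shutting down; producing recovers $324 of fixed cost.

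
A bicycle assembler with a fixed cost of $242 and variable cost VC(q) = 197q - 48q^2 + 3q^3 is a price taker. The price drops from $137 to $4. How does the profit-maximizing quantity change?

Output falls from 10 to 0 (the firm shuts down)

MC = 197 - 96q + 9q^2; the shutdown threshold is min AVC = $5 (at q = 8).
With P = $137 above the shutdown price, P = MC gives q = 10.
At P = $4 < min AVC = $5, price no longer covers variable cost at any output, so the firm shuts down: q = 0.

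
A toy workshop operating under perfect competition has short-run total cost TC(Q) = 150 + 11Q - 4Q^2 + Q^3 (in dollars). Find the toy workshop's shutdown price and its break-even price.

AVC = 11 - 4Q + Q^2; minimized at Q = 2, giving min AVC = $7. That is the shutdown price.
ATC = 150/Q + 11 - 4Q + Q^2. Setting dATC/dQ = −150/Q^2 − 4 + 2Q = 0 gives Q = 5 (since 2·5^3 − 4·5^2 = 150).
min ATC = 150/5 + 11 − 4·5 + 5^2 = $46. That is the break-even price.
For $7 ≤ P < $46 the firm produces at a loss; below $7 it shuts down.

Shutdown price = $7; break-even price = $46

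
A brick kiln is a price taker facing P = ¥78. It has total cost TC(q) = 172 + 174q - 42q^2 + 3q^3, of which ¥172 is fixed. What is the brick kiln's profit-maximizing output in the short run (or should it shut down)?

Strip out fixed cost: VC = 174q - 42q^2 + 3q^3. Then AVC = 174 - 42q + 3q^2 and MC = 174 - 84q + 9q^2.
AVC is minimized where dAVC/dq = -42 + 6q = 0, at q = 7; min AVC = 174 - 42·7 + 3·7^2 = ¥27.
Because ¥78 ≥ ¥27, revenue can cover variable cost; the firm operates.
Solving P = MC: 96 - 84q + 9q^2 = 0 ⇒ q = 4/3 or 8. On the upward-sloping branch, q* = 8.
Check: AVC at q = 8 is ¥30 ≤ P, so revenue covers variable cost.
Profit = P·q − TC = 78·8 − 412 = ¥212.

Produce at q = 8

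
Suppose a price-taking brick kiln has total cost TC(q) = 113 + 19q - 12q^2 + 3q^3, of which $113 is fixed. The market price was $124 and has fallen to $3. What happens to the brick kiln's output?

Output falls from 5 to 0 (the firm shuts down)

MC = 19 - 24q + 9q^2; the shutdown threshold is min AVC = $7 (at q = 2).
With P = $124 above the shutdown price, P = MC gives q = 5.
At P = $3 < min AVC = $7, price no longer covers variable cost at any output, so the firm shuts down: q = 0.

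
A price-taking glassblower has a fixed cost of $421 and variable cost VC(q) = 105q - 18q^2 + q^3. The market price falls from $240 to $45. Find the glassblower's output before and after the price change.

AVC = 105 - 18q + q^2, minimized at q = 9 where min AVC = $24. MC = 105 - 36q + 3q^2.
At P = $240 ≥ min AVC, set P = MC on the rising branch: q = 15.
At P = $45 ≥ min AVC, set P = MC: q = 10. The firm stays open but cuts output.

Output falls from 15 to 10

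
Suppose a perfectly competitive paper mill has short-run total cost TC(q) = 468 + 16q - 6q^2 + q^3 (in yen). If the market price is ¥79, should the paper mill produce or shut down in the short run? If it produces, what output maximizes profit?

Strip out fixed cost: VC = 16q - 6q^2 + q^3. Then AVC = 16 - 6q + q^2 and MC = 16 - 12q + 3q^2.
AVC hits its minimum where MC = AVC, at q = 3, giving min AVC = 16 - 6·3 + 3^2 = ¥7.
Because ¥79 ≥ ¥7, revenue can cover variable cost; the firm operates.
P = MC gives -63 - 12q + 3q^2 = 0, with roots -3 and 7. Take the larger (rising MC): q* = 7.
Check: AVC at q = 7 is ¥23 ≤ P, so revenue covers variable cost.
Profit = P·q − TC = 79·7 − 629 = -¥76, a loss, but smaller than the ¥468 fixed cost the firm would lose by shutting down.

Produce at q = 7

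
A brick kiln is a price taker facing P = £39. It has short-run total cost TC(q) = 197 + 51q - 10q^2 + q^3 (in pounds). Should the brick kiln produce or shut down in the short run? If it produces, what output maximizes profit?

Produce at q = 6

Strip out fixed cost: VC = 51q - 10q^2 + q^3. Then AVC = 51 - 10q + q^2 and MC = 51 - 20q + 3q^2.
The AVC parabola has its vertex at q = 10/2 = 5, where AVC = 51 - 10·5 + 5^2 = £26.
Because £39 ≥ £26, revenue can cover variable cost; the firm operates.
P = MC gives 12 - 20q + 3q^2 = 0, with roots 2/3 and 6. Take the larger (rising MC): q* = 6.
Check: AVC at q = 6 is £27 ≤ P, so revenue covers variable cost.
Profit = P·q − TC = 39·6 − 359 = -£125, a loss, but smaller than the £197 fixed cost the firm would lose by shutting down.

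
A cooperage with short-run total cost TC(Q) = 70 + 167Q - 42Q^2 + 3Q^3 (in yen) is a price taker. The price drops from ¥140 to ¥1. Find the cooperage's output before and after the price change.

AVC = 167 - 42Q + 3Q^2, minimized at Q = 7 where min AVC = ¥20. MC = 167 - 84Q + 9Q^2.
With P = ¥140 above the shutdown price, P = MC gives Q = 9.
At P = ¥1 < min AVC = ¥20, price no longer covers variable cost at any output, so the firm shuts down: Q = 0.

Output falls from 9 to 0 (the firm shuts down)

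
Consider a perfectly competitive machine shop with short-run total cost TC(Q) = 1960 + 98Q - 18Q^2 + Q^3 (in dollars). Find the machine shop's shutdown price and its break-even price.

AVC = 98 - 18Q + Q^2; minimized at Q = 9, giving min AVC = $17. That is the shutdown price.
ATC = 1960/Q + 98 - 18Q + Q^2. Setting dATC/dQ = −1960/Q^2 − 18 + 2Q = 0 gives Q = 14 (since 2·14^3 − 18·14^2 = 1960).
min ATC = 1960/14 + 98 − 18·14 + 14^2 = $182. That is the break-even price.
For $17 ≤ P < $182 the firm produces at a loss; below $17 it shuts down.

Shutdown price = $17; break-even price = $182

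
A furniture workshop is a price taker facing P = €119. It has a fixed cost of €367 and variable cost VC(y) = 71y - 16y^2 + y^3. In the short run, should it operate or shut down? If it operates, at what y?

From TC, MC = TC'(y) = 71 - 32y + 3y^2 and AVC = VC/y = 71 - 16y + y^2.
The AVC parabola has its vertex at y = 16/2 = 8, where AVC = 71 - 16·8 + 8^2 = €7.
P = €119 exceeds min AVC = €7, so the firm stays open.
P = MC gives -48 - 32y + 3y^2 = 0, with roots -4/3 and 12. Take the larger (rising MC): y* = 12.
Check: AVC at y = 12 is €23 ≤ P, so revenue covers variable cost.
Profit = P·y − TC = 119·12 − 643 = €785.

Produce at y = 12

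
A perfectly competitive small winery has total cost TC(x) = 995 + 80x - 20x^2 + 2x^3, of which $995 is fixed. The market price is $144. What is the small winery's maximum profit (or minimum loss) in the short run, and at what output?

Profit = -$227 at x = 8

AVC = 80 - 20x + 2x^2; min AVC = $30 at x = 5. Since P = $144 ≥ min AVC, the firm produces.
With MC = 80 - 40x + 6x^2, P = MC on the upward-sloping part at x* = 8.
TR = 144·8 = 1152. TC = 995 + 384 = 1379. Profit = 1152 − 1379 = -$227.
That loss of $227 beats the $995 the firm would lose by shutting down; producing recovers $768 of fixed cost.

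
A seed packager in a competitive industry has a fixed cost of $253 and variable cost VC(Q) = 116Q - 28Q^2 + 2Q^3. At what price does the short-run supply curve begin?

$18 per unit

Short-run supply begins at min AVC. From VC = 116Q - 28Q^2 + 2Q^3, AVC = 116 - 28Q + 2Q^2.
dAVC/dQ = -28 + 4Q = 0 gives Q = 7. min AVC = 116 - 28·7 + 2·7^2 = 18.
The firm shuts down for any P below $18.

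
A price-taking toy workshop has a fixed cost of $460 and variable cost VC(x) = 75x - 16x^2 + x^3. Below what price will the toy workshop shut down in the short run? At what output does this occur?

Short-run supply begins at min AVC. From VC = 75x - 16x^2 + x^3, AVC = 75 - 16x + x^2.
dAVC/dx = -16 + 2x = 0 gives x = 8. min AVC = 75 - 16·8 + 8^2 = 11.
For P < $11 the firm produces nothing.

$11 per unit, at x = 8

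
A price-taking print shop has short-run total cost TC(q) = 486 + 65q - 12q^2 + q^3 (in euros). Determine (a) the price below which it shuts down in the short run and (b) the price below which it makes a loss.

Shutdown price = €29; break-even price = €92

AVC = 65 - 12q + q^2; minimized at q = 6, giving min AVC = €29. That is the shutdown price.
ATC = 486/q + 65 - 12q + q^2. Setting dATC/dq = −486/q^2 − 12 + 2q = 0 gives q = 9 (since 2·9^3 − 12·9^2 = 486).
min ATC = 486/9 + 65 − 12·9 + 9^2 = €92. That is the break-even price.
For €29 ≤ P < €92 the firm produces at a loss; below €29 it shuts down.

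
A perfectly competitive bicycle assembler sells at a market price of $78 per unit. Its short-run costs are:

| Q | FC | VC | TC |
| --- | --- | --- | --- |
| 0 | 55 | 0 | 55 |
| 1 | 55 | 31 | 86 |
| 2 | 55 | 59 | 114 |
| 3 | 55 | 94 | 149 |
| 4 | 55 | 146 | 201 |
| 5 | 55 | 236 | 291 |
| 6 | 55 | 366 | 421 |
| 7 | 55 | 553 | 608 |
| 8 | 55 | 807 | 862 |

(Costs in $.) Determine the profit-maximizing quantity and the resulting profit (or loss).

Q = 4; profit = $111

Tabulate TR − TC: Q=0: -55; Q=1: -8; Q=2: 42; Q=3: 85; Q=4: 111; Q=5: 99; Q=6: 47; Q=7: -62; Q=8: -238.
Profit is maximized at Q = 4. AVC there is 146/4 = $36.50 ≤ P, so producing beats shutting down (which would give -$55).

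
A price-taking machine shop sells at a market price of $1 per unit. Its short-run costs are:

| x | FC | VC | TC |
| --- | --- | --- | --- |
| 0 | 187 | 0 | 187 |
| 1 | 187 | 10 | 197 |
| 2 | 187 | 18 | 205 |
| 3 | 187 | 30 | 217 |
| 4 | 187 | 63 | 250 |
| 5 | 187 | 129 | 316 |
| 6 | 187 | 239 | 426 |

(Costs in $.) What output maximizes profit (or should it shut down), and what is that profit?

x = 0 (shut down); profit = -$187

Compute π = P·x − TC at each output: x=0: -187; x=1: -196; x=2: -203; x=3: -214; x=4: -246; x=5: -311; x=6: -420.
Profit is highest at x = 0. Equivalently, the lowest AVC in the table is 18/2 ≈ $9 at x = 2, and P = $1 falls below it — price never covers variable cost, so the firm shuts down and loses only its fixed cost.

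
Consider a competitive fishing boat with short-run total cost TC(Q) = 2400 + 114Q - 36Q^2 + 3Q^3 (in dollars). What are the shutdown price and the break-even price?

AVC = 114 - 36Q + 3Q^2; minimized at Q = 6, giving min AVC = $6. That is the shutdown price.
ATC = 2400/Q + 114 - 36Q + 3Q^2. Setting dATC/dQ = −2400/Q^2 − 36 + 6Q = 0 gives Q = 10 (since 6·10^3 − 36·10^2 = 2400).
min ATC = 2400/10 + 114 − 36·10 + 3·10^2 = $294. That is the break-even price.
For $6 ≤ P < $294 the firm produces at a loss; below $6 it shuts down.

Shutdown price = $6; break-even price = $294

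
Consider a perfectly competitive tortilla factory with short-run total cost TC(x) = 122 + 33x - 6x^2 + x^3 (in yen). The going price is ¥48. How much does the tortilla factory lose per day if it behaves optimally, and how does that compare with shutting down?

AVC = 33 - 6x + x^2 has its minimum ¥24 at x = 3; price ¥48 clears that bar, so the firm operates.
MC = 33 - 12x + 3x^2. Setting P = MC and taking the root on the rising branch gives x* = 5.
TR = 48·5 = 240. TC = 122 + 140 = 262. Profit = 240 − 262 = -¥22.
By producing, the firm covers all variable cost plus ¥100 of fixed cost; shutting down would lose the full ¥122.

Profit = -¥22 at x = 5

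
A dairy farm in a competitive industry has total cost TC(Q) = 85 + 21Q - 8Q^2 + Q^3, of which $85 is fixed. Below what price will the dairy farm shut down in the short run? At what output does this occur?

Short-run supply begins at min AVC. From VC = 21Q - 8Q^2 + Q^3, AVC = 21 - 8Q + Q^2.
At the minimum of AVC, MC = AVC. MC = 21 - 16Q + 3Q^2; setting MC = AVC gives 2Q^2 - 8Q = 0, so Q = 4. min AVC = 5.
For P < $5 the firm produces nothing.

$5 per unit, at Q = 4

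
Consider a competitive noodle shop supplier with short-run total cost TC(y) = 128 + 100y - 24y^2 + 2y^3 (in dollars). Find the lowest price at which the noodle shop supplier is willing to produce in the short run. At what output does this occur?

$28 per unit, at y = 6

Short-run supply begins at min AVC. From VC = 100y - 24y^2 + 2y^3, AVC = 100 - 24y + 2y^2.
At the minimum of AVC, MC = AVC. MC = 100 - 48y + 6y^2; setting MC = AVC gives 4y^2 - 24y = 0, so y = 6. min AVC = 28.
For P < $28 the firm produces nothing.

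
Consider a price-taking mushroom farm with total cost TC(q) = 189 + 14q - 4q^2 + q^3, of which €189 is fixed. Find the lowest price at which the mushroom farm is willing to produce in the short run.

The shutdown price is the minimum of AVC. VC = 14q - 4q^2 + q^3, so AVC = 14 - 4q + q^2.
At the minimum of AVC, MC = AVC. MC = 14 - 8q + 3q^2; setting MC = AVC gives 2q^2 - 4q = 0, so q = 2. min AVC = 10.
So the shutdown price is €10.

€10 per unit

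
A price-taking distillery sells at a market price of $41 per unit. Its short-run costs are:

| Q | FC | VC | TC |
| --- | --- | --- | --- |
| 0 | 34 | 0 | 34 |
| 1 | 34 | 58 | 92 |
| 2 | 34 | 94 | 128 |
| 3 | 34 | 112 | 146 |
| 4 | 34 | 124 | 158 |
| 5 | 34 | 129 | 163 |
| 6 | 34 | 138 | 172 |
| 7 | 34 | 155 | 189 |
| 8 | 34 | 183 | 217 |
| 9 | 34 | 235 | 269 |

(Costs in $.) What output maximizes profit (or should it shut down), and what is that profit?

Q = 8; profit = $111

Compute π = P·Q − TC at each output: Q=0: -34; Q=1: -51; Q=2: -46; Q=3: -23; Q=4: 6; Q=5: 42; Q=6: 74; Q=7: 98; Q=8: 111; Q=9: 100.
Profit is maximized at Q = 8. AVC there is 183/8 = $22.88 ≤ P, so producing beats shutting down (which would give -$34).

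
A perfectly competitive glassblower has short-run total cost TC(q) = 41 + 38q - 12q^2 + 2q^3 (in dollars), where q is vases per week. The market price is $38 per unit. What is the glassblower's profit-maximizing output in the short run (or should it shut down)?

Produce at q = 4

Strip out fixed cost: VC = 38q - 12q^2 + 2q^3. Then AVC = 38 - 12q + 2q^2 and MC = 38 - 24q + 6q^2.
AVC hits its minimum where MC = AVC, at q = 3, giving min AVC = 38 - 12·3 + 2·3^2 = $20.
Because $38 ≥ $20, revenue can cover variable cost; the firm operates.
Set P = MC: 38 = 38 - 24q + 6q^2 → -24q + 6q^2 = 0. The roots are q = 0 and q = 4; the profit-maximizing output is on the rising part of MC, so q* = 4.
Check: AVC at q = 4 is $22 ≤ P, so revenue covers variable cost.
Profit = P·q − TC = 38·4 − 129 = $23.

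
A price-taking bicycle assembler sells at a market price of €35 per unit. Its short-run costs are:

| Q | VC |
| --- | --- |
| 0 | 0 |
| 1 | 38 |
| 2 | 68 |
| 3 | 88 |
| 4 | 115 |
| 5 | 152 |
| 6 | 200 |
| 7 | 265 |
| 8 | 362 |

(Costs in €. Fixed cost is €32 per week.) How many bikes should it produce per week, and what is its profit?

Tabulate TR − TC: Q=0: -32; Q=1: -35; Q=2: -30; Q=3: -15; Q=4: -7; Q=5: -9; Q=6: -22; Q=7: -52; Q=8: -114.
Profit is maximized at Q = 4. AVC there is 115/4 = €28.75 ≤ P, so producing beats shutting down (which would give -€32).

Q = 4; profit = -€7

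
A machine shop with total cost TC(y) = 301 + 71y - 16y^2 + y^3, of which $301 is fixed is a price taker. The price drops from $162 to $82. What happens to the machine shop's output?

Output falls from 13 to 11

MC = 71 - 32y + 3y^2; the shutdown threshold is min AVC = $7 (at y = 8).
At P = $162 ≥ min AVC, set P = MC on the rising branch: y = 13.
At P = $82 ≥ min AVC, set P = MC: y = 11. The firm stays open but cuts output.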